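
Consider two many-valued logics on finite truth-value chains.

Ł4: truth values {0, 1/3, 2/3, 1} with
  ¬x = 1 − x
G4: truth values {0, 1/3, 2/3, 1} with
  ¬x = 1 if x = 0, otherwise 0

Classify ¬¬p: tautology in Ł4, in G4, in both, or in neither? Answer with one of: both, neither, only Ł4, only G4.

neither

In Ł4: at p = 0 the value is 0 — not a tautology.
In G4: at p = 0 the value is 0 — not a tautology.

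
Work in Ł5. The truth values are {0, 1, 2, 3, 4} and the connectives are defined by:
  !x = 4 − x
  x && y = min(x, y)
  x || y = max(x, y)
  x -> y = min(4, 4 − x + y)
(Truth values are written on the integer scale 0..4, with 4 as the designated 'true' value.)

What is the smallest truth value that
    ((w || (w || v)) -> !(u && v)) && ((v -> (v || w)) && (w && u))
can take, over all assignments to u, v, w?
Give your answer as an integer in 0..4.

Take u = 0, v = 0, w = 0:
w || v = 0 || 0 = 0
w || (w || v) = 0 || 0 = 0
u && v = 0 && 0 = 0
!(u && v) = !0 = 4
(w || (w || v)) -> !(u && v) = 0 -> 4 = 4
v || w = 0 || 0 = 0
v -> (v || w) = 0 -> 0 = 4
w && u = 0 && 0 = 0
(v -> (v || w)) && (w && u) = 4 && 0 = 0
((w || (w || v)) -> !(u && v)) && ((v -> (v || w)) && (w && u)) = 4 && 0 = 0
No assignment yields a value below 0, so this is the minimum.

0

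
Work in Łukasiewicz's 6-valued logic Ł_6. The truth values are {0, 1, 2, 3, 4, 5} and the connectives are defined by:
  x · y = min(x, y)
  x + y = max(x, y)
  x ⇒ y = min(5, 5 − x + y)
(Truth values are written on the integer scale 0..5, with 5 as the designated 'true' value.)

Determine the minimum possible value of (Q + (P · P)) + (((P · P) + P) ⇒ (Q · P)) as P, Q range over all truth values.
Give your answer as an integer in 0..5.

3

Take P = 2, Q = 0:
P · P = 2 · 2 = 2
Q + (P · P) = 0 + 2 = 2
P · P = 2 · 2 = 2
(P · P) + P = 2 + 2 = 2
Q · P = 0 · 2 = 0
((P · P) + P) ⇒ (Q · P) = 2 ⇒ 0 = 3
(Q + (P · P)) + (((P · P) + P) ⇒ (Q · P)) = 2 + 3 = 3
No assignment yields a value below 3, so this is the minimum.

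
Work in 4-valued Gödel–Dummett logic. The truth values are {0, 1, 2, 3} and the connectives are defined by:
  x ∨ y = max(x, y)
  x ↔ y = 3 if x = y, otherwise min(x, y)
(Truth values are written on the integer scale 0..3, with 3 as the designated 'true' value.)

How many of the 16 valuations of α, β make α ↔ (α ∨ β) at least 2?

α = 0, β = 0 ↦ 3  ≥
α = 0, β = 1 ↦ 0  <
α = 0, β = 2 ↦ 0  <
α = 0, β = 3 ↦ 0  <
α = 1, β = 0 ↦ 3  ≥
α = 1, β = 1 ↦ 3  ≥
α = 1, β = 2 ↦ 1  <
α = 1, β = 3 ↦ 1  <
α = 2, β = 0 ↦ 3  ≥
α = 2, β = 1 ↦ 3  ≥
α = 2, β = 2 ↦ 3  ≥
α = 2, β = 3 ↦ 2  ≥
α = 3, β = 0 ↦ 3  ≥
α = 3, β = 1 ↦ 3  ≥
α = 3, β = 2 ↦ 3  ≥
α = 3, β = 3 ↦ 3  ≥
So 11 of the 16 assignments meet the threshold.

11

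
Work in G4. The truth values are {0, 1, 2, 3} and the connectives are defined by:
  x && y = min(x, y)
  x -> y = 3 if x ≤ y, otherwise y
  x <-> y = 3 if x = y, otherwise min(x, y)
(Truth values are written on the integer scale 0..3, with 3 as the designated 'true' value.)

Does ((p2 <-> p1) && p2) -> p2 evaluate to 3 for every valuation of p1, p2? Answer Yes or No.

Yes

p1 = 0, p2 = 0 ↦ 3
p1 = 0, p2 = 1 ↦ 3
p1 = 0, p2 = 2 ↦ 3
p1 = 0, p2 = 3 ↦ 3
p1 = 1, p2 = 0 ↦ 3
p1 = 1, p2 = 1 ↦ 3
p1 = 1, p2 = 2 ↦ 3
p1 = 1, p2 = 3 ↦ 3
p1 = 2, p2 = 0 ↦ 3
p1 = 2, p2 = 1 ↦ 3
p1 = 2, p2 = 2 ↦ 3
p1 = 2, p2 = 3 ↦ 3
p1 = 3, p2 = 0 ↦ 3
p1 = 3, p2 = 1 ↦ 3
p1 = 3, p2 = 2 ↦ 3
p1 = 3, p2 = 3 ↦ 3
Every assignment gives a value ≥ 3.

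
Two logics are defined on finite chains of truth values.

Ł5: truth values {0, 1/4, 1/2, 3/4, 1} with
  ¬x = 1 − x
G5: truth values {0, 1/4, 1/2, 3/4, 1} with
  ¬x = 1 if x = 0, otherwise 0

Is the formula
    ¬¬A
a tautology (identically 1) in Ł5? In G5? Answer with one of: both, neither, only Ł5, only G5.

neither

In Ł5: at A = 0 the value is 0 — not a tautology.
In G5: at A = 0 the value is 0 — not a tautology.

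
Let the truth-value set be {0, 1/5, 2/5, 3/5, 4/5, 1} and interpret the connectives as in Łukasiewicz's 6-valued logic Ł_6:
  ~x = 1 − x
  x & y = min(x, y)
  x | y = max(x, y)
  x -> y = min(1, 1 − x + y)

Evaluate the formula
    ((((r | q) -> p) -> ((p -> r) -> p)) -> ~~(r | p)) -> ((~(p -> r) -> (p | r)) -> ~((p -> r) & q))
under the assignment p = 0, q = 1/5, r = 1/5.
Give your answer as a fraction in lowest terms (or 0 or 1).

r | q = 1/5 | 1/5 = 1/5
(r | q) -> p = 1/5 -> 0 = 4/5
p -> r = 0 -> 1/5 = 1
(p -> r) -> p = 1 -> 0 = 0
((r | q) -> p) -> ((p -> r) -> p) = 4/5 -> 0 = 1/5
r | p = 1/5 | 0 = 1/5
~(r | p) = ~1/5 = 4/5
~~(r | p) = ~4/5 = 1/5
(((r | q) -> p) -> ((p -> r) -> p)) -> ~~(r | p) = 1/5 -> 1/5 = 1
p -> r = 0 -> 1/5 = 1
~(p -> r) = ~1 = 0
p | r = 0 | 1/5 = 1/5
~(p -> r) -> (p | r) = 0 -> 1/5 = 1
p -> r = 0 -> 1/5 = 1
(p -> r) & q = 1 & 1/5 = 1/5
~((p -> r) & q) = ~1/5 = 4/5
(~(p -> r) -> (p | r)) -> ~((p -> r) & q) = 1 -> 4/5 = 4/5
((((r | q) -> p) -> ((p -> r) -> p)) -> ~~(r | p)) -> ((~(p -> r) -> (p | r)) -> ~((p -> r) & q)) = 1 -> 4/5 = 4/5

4/5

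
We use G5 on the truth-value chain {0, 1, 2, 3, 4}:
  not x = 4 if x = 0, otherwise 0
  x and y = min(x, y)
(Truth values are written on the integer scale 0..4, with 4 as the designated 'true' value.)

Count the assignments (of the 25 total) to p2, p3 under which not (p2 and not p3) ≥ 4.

21

value 4: 21 assignments (counts)
value 0: 4 assignments
So 21 of the 25 assignments meet the threshold.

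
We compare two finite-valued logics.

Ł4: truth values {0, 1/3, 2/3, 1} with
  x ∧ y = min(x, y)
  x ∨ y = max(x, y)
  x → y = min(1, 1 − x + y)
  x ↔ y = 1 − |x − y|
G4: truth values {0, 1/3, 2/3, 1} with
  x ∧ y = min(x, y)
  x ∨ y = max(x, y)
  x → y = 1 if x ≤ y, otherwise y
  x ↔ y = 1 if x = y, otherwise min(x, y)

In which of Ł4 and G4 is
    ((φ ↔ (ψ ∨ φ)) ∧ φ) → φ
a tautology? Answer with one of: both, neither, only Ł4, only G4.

In Ł4: every assignment gives 1 — tautology.
In G4: every assignment gives 1 — tautology.

both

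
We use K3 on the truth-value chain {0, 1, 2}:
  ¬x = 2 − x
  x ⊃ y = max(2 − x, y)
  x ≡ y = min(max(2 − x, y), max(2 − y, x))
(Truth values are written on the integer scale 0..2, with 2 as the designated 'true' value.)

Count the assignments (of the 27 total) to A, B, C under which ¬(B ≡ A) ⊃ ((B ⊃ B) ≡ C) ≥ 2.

10

value 2: 10 assignments (counts)
value 1: 15 assignments
value 0: 2 assignments
So 10 of the 27 assignments meet the threshold.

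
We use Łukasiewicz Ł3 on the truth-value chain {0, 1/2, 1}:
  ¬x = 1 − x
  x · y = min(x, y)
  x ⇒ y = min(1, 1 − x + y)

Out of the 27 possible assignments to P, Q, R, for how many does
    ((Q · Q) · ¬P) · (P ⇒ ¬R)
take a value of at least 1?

value 1: 3 assignments (counts)
value 1/2: 9 assignments
value 0: 15 assignments
So 3 of the 27 assignments meet the threshold.

3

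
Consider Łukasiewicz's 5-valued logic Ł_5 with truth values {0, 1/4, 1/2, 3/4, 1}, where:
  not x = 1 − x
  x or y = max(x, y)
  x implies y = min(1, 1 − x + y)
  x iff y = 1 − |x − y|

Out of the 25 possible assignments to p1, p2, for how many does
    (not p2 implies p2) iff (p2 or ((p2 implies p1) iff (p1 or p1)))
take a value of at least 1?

9

value 1: 9 assignments (counts)
value 3/4: 9 assignments
value 1/2: 5 assignments
value 1/4: 1 assignment
value 0: 1 assignment
So 9 of the 25 assignments meet the threshold.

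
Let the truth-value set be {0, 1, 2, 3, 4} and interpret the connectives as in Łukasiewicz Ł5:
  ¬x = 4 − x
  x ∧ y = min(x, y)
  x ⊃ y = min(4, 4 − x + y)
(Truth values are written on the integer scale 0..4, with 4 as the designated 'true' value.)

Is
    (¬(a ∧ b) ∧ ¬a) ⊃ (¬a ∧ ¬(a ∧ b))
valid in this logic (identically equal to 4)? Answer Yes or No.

Yes

At a = 2, b = 2, for instance:
a ∧ b = 2 ∧ 2 = 2
¬(a ∧ b) = ¬2 = 2
¬a = ¬2 = 2
¬(a ∧ b) ∧ ¬a = 2 ∧ 2 = 2
¬a ∧ ¬(a ∧ b) = 2 ∧ 2 = 2
(¬(a ∧ b) ∧ ¬a) ⊃ (¬a ∧ ¬(a ∧ b)) = 2 ⊃ 2 = 4
and checking the remaining 24 assignments likewise gives ≥ 4 in every case.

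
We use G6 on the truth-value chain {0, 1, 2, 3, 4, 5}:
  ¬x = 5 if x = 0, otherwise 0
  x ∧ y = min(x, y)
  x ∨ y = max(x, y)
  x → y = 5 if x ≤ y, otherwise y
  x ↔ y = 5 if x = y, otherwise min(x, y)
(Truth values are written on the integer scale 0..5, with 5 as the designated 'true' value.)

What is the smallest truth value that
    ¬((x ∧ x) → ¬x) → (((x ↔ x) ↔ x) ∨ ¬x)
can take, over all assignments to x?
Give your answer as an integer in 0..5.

1

Take x = 1:
x ∧ x = 1 ∧ 1 = 1
¬x = ¬1 = 0
(x ∧ x) → ¬x = 1 → 0 = 0
¬((x ∧ x) → ¬x) = ¬0 = 5
x ↔ x = 1 ↔ 1 = 5
(x ↔ x) ↔ x = 5 ↔ 1 = 1
¬x = ¬1 = 0
((x ↔ x) ↔ x) ∨ ¬x = 1 ∨ 0 = 1
¬((x ∧ x) → ¬x) → (((x ↔ x) ↔ x) ∨ ¬x) = 5 → 1 = 1
No assignment yields a value below 1, so this is the minimum.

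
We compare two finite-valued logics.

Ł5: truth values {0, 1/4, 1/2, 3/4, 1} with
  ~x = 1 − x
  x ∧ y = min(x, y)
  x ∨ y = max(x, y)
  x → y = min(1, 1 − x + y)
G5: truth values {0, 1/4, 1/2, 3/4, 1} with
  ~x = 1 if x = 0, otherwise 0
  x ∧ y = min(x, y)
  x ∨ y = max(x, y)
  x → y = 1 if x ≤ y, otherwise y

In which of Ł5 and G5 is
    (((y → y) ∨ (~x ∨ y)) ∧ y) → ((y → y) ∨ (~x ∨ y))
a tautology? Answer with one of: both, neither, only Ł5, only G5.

In Ł5: every assignment gives 1 — tautology.
In G5: every assignment gives 1 — tautology.

both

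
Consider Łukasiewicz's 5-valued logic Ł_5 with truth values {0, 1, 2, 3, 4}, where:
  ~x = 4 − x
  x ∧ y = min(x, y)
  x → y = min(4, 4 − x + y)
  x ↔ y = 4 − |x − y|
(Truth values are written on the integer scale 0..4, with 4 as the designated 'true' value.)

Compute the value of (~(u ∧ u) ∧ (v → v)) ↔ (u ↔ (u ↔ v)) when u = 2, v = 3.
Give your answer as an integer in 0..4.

3

u ∧ u = 2 ∧ 2 = 2
~(u ∧ u) = ~2 = 2
v → v = 3 → 3 = 4
~(u ∧ u) ∧ (v → v) = 2 ∧ 4 = 2
u ↔ v = 2 ↔ 3 = 3
u ↔ (u ↔ v) = 2 ↔ 3 = 3
(~(u ∧ u) ∧ (v → v)) ↔ (u ↔ (u ↔ v)) = 2 ↔ 3 = 3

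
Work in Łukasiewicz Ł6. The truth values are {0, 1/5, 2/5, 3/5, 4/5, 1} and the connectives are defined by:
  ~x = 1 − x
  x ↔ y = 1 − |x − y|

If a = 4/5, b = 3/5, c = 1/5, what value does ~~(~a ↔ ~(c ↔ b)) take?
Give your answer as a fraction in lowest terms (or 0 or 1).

4/5

~a = ~4/5 = 1/5
c ↔ b = 1/5 ↔ 3/5 = 3/5
~(c ↔ b) = ~3/5 = 2/5
~a ↔ ~(c ↔ b) = 1/5 ↔ 2/5 = 4/5
~(~a ↔ ~(c ↔ b)) = ~4/5 = 1/5
~~(~a ↔ ~(c ↔ b)) = ~1/5 = 4/5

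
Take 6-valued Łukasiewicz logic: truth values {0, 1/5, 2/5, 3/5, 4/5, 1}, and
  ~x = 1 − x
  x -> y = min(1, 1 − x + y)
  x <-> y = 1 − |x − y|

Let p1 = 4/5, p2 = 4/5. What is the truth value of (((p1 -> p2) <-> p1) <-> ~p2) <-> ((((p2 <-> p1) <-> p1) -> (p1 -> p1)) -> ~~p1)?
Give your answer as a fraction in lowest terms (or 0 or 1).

3/5

p1 -> p2 = 4/5 -> 4/5 = 1
(p1 -> p2) <-> p1 = 1 <-> 4/5 = 4/5
~p2 = ~4/5 = 1/5
((p1 -> p2) <-> p1) <-> ~p2 = 4/5 <-> 1/5 = 2/5
p2 <-> p1 = 4/5 <-> 4/5 = 1
(p2 <-> p1) <-> p1 = 1 <-> 4/5 = 4/5
p1 -> p1 = 4/5 -> 4/5 = 1
((p2 <-> p1) <-> p1) -> (p1 -> p1) = 4/5 -> 1 = 1
~p1 = ~4/5 = 1/5
~~p1 = ~1/5 = 4/5
(((p2 <-> p1) <-> p1) -> (p1 -> p1)) -> ~~p1 = 1 -> 4/5 = 4/5
(((p1 -> p2) <-> p1) <-> ~p2) <-> ((((p2 <-> p1) <-> p1) -> (p1 -> p1)) -> ~~p1) = 2/5 <-> 4/5 = 3/5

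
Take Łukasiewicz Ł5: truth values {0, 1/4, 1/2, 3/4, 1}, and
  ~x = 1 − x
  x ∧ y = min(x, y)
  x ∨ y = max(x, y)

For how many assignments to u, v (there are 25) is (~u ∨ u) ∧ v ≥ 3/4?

value 1: 2 assignments (counts)
value 3/4: 6 assignments (counts)
value 1/2: 7 assignments
value 1/4: 5 assignments
value 0: 5 assignments
So 8 of the 25 assignments meet the threshold.

8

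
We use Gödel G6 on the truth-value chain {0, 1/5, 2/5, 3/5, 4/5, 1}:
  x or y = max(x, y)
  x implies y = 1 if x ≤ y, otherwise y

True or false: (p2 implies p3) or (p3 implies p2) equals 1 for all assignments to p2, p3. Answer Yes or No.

At p2 = 1/5, p3 = 2/5, for instance:
p2 implies p3 = 1/5 implies 2/5 = 1
p3 implies p2 = 2/5 implies 1/5 = 1/5
(p2 implies p3) or (p3 implies p2) = 1 or 1/5 = 1
and checking the remaining 35 assignments likewise gives ≥ 1 in every case.

Yes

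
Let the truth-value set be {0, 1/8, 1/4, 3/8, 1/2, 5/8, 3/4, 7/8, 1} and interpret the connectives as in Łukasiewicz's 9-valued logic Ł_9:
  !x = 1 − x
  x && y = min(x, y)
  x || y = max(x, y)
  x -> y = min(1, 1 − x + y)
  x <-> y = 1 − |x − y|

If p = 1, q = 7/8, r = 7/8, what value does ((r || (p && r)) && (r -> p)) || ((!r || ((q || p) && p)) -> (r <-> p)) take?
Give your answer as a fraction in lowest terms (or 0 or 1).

7/8

p && r = 1 && 7/8 = 7/8
r || (p && r) = 7/8 || 7/8 = 7/8
r -> p = 7/8 -> 1 = 1
(r || (p && r)) && (r -> p) = 7/8 && 1 = 7/8
!r = !7/8 = 1/8
q || p = 7/8 || 1 = 1
(q || p) && p = 1 && 1 = 1
!r || ((q || p) && p) = 1/8 || 1 = 1
r <-> p = 7/8 <-> 1 = 7/8
(!r || ((q || p) && p)) -> (r <-> p) = 1 -> 7/8 = 7/8
((r || (p && r)) && (r -> p)) || ((!r || ((q || p) && p)) -> (r <-> p)) = 7/8 || 7/8 = 7/8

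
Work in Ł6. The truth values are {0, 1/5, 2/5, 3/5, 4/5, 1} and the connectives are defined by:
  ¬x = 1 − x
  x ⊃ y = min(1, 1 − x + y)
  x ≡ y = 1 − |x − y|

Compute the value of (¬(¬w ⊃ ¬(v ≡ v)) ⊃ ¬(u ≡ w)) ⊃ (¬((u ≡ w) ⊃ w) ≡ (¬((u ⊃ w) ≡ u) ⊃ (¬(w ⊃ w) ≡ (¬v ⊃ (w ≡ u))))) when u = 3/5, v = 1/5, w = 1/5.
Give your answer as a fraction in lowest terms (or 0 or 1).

4/5

¬w = ¬1/5 = 4/5
v ≡ v = 1/5 ≡ 1/5 = 1
¬(v ≡ v) = ¬1 = 0
¬w ⊃ ¬(v ≡ v) = 4/5 ⊃ 0 = 1/5
¬(¬w ⊃ ¬(v ≡ v)) = ¬1/5 = 4/5
u ≡ w = 3/5 ≡ 1/5 = 3/5
¬(u ≡ w) = ¬3/5 = 2/5
¬(¬w ⊃ ¬(v ≡ v)) ⊃ ¬(u ≡ w) = 4/5 ⊃ 2/5 = 3/5
u ≡ w = 3/5 ≡ 1/5 = 3/5
(u ≡ w) ⊃ w = 3/5 ⊃ 1/5 = 3/5
¬((u ≡ w) ⊃ w) = ¬3/5 = 2/5
u ⊃ w = 3/5 ⊃ 1/5 = 3/5
(u ⊃ w) ≡ u = 3/5 ≡ 3/5 = 1
¬((u ⊃ w) ≡ u) = ¬1 = 0
w ⊃ w = 1/5 ⊃ 1/5 = 1
¬(w ⊃ w) = ¬1 = 0
¬v = ¬1/5 = 4/5
w ≡ u = 1/5 ≡ 3/5 = 3/5
¬v ⊃ (w ≡ u) = 4/5 ⊃ 3/5 = 4/5
¬(w ⊃ w) ≡ (¬v ⊃ (w ≡ u)) = 0 ≡ 4/5 = 1/5
¬((u ⊃ w) ≡ u) ⊃ (¬(w ⊃ w) ≡ (¬v ⊃ (w ≡ u))) = 0 ⊃ 1/5 = 1
¬((u ≡ w) ⊃ w) ≡ (¬((u ⊃ w) ≡ u) ⊃ (¬(w ⊃ w) ≡ (¬v ⊃ (w ≡ u)))) = 2/5 ≡ 1 = 2/5
(¬(¬w ⊃ ¬(v ≡ v)) ⊃ ¬(u ≡ w)) ⊃ (¬((u ≡ w) ⊃ w) ≡ (¬((u ⊃ w) ≡ u) ⊃ (¬(w ⊃ w) ≡ (¬v ⊃ (w ≡ u))))) = 3/5 ⊃ 2/5 = 4/5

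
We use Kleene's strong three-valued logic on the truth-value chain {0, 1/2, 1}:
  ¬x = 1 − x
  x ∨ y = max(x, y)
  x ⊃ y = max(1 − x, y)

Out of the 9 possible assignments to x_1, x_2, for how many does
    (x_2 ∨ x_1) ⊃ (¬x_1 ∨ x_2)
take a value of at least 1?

x_1 = 0, x_2 = 0 ↦ 1  ≥
x_1 = 0, x_2 = 1/2 ↦ 1  ≥
x_1 = 0, x_2 = 1 ↦ 1  ≥
x_1 = 1/2, x_2 = 0 ↦ 1/2  <
x_1 = 1/2, x_2 = 1/2 ↦ 1/2  <
x_1 = 1/2, x_2 = 1 ↦ 1  ≥
x_1 = 1, x_2 = 0 ↦ 0  <
x_1 = 1, x_2 = 1/2 ↦ 1/2  <
x_1 = 1, x_2 = 1 ↦ 1  ≥
So 5 of the 9 assignments meet the threshold.

5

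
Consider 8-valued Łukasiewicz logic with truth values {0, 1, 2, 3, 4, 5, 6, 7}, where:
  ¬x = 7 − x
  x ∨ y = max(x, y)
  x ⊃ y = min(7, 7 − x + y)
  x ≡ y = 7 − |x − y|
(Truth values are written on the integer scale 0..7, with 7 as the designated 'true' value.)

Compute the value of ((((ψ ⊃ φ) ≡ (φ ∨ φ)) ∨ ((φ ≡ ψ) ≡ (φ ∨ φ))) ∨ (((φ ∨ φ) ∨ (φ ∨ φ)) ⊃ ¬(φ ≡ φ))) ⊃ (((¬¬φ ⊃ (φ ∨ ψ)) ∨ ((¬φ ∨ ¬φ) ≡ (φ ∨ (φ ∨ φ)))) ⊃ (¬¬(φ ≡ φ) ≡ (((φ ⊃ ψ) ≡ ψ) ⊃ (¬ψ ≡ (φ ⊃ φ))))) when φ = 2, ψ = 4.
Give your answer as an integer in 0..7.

7

ψ ⊃ φ = 4 ⊃ 2 = 5
φ ∨ φ = 2 ∨ 2 = 2
(ψ ⊃ φ) ≡ (φ ∨ φ) = 5 ≡ 2 = 4
φ ≡ ψ = 2 ≡ 4 = 5
φ ∨ φ = 2 ∨ 2 = 2
(φ ≡ ψ) ≡ (φ ∨ φ) = 5 ≡ 2 = 4
((ψ ⊃ φ) ≡ (φ ∨ φ)) ∨ ((φ ≡ ψ) ≡ (φ ∨ φ)) = 4 ∨ 4 = 4
φ ∨ φ = 2 ∨ 2 = 2
φ ∨ φ = 2 ∨ 2 = 2
(φ ∨ φ) ∨ (φ ∨ φ) = 2 ∨ 2 = 2
φ ≡ φ = 2 ≡ 2 = 7
¬(φ ≡ φ) = ¬7 = 0
((φ ∨ φ) ∨ (φ ∨ φ)) ⊃ ¬(φ ≡ φ) = 2 ⊃ 0 = 5
(((ψ ⊃ φ) ≡ (φ ∨ φ)) ∨ ((φ ≡ ψ) ≡ (φ ∨ φ))) ∨ (((φ ∨ φ) ∨ (φ ∨ φ)) ⊃ ¬(φ ≡ φ)) = 4 ∨ 5 = 5
¬φ = ¬2 = 5
¬¬φ = ¬5 = 2
φ ∨ ψ = 2 ∨ 4 = 4
¬¬φ ⊃ (φ ∨ ψ) = 2 ⊃ 4 = 7
¬φ = ¬2 = 5
¬φ = ¬2 = 5
¬φ ∨ ¬φ = 5 ∨ 5 = 5
φ ∨ φ = 2 ∨ 2 = 2
φ ∨ (φ ∨ φ) = 2 ∨ 2 = 2
(¬φ ∨ ¬φ) ≡ (φ ∨ (φ ∨ φ)) = 5 ≡ 2 = 4
(¬¬φ ⊃ (φ ∨ ψ)) ∨ ((¬φ ∨ ¬φ) ≡ (φ ∨ (φ ∨ φ))) = 7 ∨ 4 = 7
φ ≡ φ = 2 ≡ 2 = 7
¬(φ ≡ φ) = ¬7 = 0
¬¬(φ ≡ φ) = ¬0 = 7
φ ⊃ ψ = 2 ⊃ 4 = 7
(φ ⊃ ψ) ≡ ψ = 7 ≡ 4 = 4
¬ψ = ¬4 = 3
φ ⊃ φ = 2 ⊃ 2 = 7
¬ψ ≡ (φ ⊃ φ) = 3 ≡ 7 = 3
((φ ⊃ ψ) ≡ ψ) ⊃ (¬ψ ≡ (φ ⊃ φ)) = 4 ⊃ 3 = 6
¬¬(φ ≡ φ) ≡ (((φ ⊃ ψ) ≡ ψ) ⊃ (¬ψ ≡ (φ ⊃ φ))) = 7 ≡ 6 = 6
((¬¬φ ⊃ (φ ∨ ψ)) ∨ ((¬φ ∨ ¬φ) ≡ (φ ∨ (φ ∨ φ)))) ⊃ (¬¬(φ ≡ φ) ≡ (((φ ⊃ ψ) ≡ ψ) ⊃ (¬ψ ≡ (φ ⊃ φ)))) = 7 ⊃ 6 = 6
((((ψ ⊃ φ) ≡ (φ ∨ φ)) ∨ ((φ ≡ ψ) ≡ (φ ∨ φ))) ∨ (((φ ∨ φ) ∨ (φ ∨ φ)) ⊃ ¬(φ ≡ φ))) ⊃ (((¬¬φ ⊃ (φ ∨ ψ)) ∨ ((¬φ ∨ ¬φ) ≡ (φ ∨ (φ ∨ φ)))) ⊃ (¬¬(φ ≡ φ) ≡ (((φ ⊃ ψ) ≡ ψ) ⊃ (¬ψ ≡ (φ ⊃ φ))))) = 5 ⊃ 6 = 7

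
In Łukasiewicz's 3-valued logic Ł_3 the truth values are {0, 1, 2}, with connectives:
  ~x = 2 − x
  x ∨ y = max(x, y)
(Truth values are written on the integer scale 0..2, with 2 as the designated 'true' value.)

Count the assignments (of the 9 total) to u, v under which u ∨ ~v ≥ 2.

u = 0, v = 0 ↦ 2  ≥
u = 0, v = 1 ↦ 1  <
u = 0, v = 2 ↦ 0  <
u = 1, v = 0 ↦ 2  ≥
u = 1, v = 1 ↦ 1  <
u = 1, v = 2 ↦ 1  <
u = 2, v = 0 ↦ 2  ≥
u = 2, v = 1 ↦ 2  ≥
u = 2, v = 2 ↦ 2  ≥
So 5 of the 9 assignments meet the threshold.

5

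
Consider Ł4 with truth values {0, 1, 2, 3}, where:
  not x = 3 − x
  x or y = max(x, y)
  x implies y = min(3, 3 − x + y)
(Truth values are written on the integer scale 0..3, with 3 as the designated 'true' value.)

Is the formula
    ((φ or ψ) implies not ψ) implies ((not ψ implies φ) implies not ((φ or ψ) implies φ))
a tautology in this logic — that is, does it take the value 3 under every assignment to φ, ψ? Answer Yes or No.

Counterexample: take φ = 1, ψ = 0.
φ or ψ = 1 or 0 = 1
not ψ = not 0 = 3
(φ or ψ) implies not ψ = 1 implies 3 = 3
not ψ = not 0 = 3
not ψ implies φ = 3 implies 1 = 1
φ or ψ = 1 or 0 = 1
(φ or ψ) implies φ = 1 implies 1 = 3
not ((φ or ψ) implies φ) = not 3 = 0
(not ψ implies φ) implies not ((φ or ψ) implies φ) = 1 implies 0 = 2
((φ or ψ) implies not ψ) implies ((not ψ implies φ) implies not ((φ or ψ) implies φ)) = 3 implies 2 = 2
This gives 2 ≠ 3.

No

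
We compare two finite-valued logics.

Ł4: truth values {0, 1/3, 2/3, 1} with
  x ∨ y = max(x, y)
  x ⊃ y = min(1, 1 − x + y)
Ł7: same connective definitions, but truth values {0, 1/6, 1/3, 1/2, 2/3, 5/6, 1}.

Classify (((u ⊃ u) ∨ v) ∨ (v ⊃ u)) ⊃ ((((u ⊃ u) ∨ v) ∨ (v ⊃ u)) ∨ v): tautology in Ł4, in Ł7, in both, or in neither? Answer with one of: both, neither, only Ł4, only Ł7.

In Ł4: every assignment gives 1 — tautology.
In Ł7: every assignment gives 1 — tautology.

both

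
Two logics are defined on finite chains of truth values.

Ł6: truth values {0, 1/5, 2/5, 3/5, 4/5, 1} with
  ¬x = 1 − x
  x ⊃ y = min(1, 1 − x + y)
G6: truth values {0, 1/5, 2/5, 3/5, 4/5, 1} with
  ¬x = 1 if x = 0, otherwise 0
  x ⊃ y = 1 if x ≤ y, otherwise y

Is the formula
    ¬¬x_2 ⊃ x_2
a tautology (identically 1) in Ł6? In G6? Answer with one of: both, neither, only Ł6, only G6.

only Ł6

In Ł6: every assignment gives 1 — tautology.
In G6: at x_2 = 1/5 the value is 1/5 — not a tautology.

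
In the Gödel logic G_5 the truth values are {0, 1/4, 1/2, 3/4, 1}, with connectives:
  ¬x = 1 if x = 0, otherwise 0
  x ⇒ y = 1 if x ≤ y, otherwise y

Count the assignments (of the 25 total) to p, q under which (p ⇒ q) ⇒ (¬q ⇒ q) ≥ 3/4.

24

value 1: 24 assignments (counts)
value 0: 1 assignment
So 24 of the 25 assignments meet the threshold.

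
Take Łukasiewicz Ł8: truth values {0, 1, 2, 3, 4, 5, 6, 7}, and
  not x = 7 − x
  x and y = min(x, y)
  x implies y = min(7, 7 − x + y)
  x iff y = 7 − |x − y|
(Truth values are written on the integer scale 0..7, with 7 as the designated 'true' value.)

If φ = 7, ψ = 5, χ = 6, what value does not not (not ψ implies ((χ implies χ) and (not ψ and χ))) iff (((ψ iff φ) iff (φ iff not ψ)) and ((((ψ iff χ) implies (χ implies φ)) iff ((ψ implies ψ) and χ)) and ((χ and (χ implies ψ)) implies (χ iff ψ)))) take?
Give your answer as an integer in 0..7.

4

not ψ = not 5 = 2
χ implies χ = 6 implies 6 = 7
not ψ = not 5 = 2
not ψ and χ = 2 and 6 = 2
(χ implies χ) and (not ψ and χ) = 7 and 2 = 2
not ψ implies ((χ implies χ) and (not ψ and χ)) = 2 implies 2 = 7
not (not ψ implies ((χ implies χ) and (not ψ and χ))) = not 7 = 0
not not (not ψ implies ((χ implies χ) and (not ψ and χ))) = not 0 = 7
ψ iff φ = 5 iff 7 = 5
not ψ = not 5 = 2
φ iff not ψ = 7 iff 2 = 2
(ψ iff φ) iff (φ iff not ψ) = 5 iff 2 = 4
ψ iff χ = 5 iff 6 = 6
χ implies φ = 6 implies 7 = 7
(ψ iff χ) implies (χ implies φ) = 6 implies 7 = 7
ψ implies ψ = 5 implies 5 = 7
(ψ implies ψ) and χ = 7 and 6 = 6
((ψ iff χ) implies (χ implies φ)) iff ((ψ implies ψ) and χ) = 7 iff 6 = 6
χ implies ψ = 6 implies 5 = 6
χ and (χ implies ψ) = 6 and 6 = 6
χ iff ψ = 6 iff 5 = 6
(χ and (χ implies ψ)) implies (χ iff ψ) = 6 implies 6 = 7
(((ψ iff χ) implies (χ implies φ)) iff ((ψ implies ψ) and χ)) and ((χ and (χ implies ψ)) implies (χ iff ψ)) = 6 and 7 = 6
((ψ iff φ) iff (φ iff not ψ)) and ((((ψ iff χ) implies (χ implies φ)) iff ((ψ implies ψ) and χ)) and ((χ and (χ implies ψ)) implies (χ iff ψ))) = 4 and 6 = 4
not not (not ψ implies ((χ implies χ) and (not ψ and χ))) iff (((ψ iff φ) iff (φ iff not ψ)) and ((((ψ iff χ) implies (χ implies φ)) iff ((ψ implies ψ) and χ)) and ((χ and (χ implies ψ)) implies (χ iff ψ)))) = 7 iff 4 = 4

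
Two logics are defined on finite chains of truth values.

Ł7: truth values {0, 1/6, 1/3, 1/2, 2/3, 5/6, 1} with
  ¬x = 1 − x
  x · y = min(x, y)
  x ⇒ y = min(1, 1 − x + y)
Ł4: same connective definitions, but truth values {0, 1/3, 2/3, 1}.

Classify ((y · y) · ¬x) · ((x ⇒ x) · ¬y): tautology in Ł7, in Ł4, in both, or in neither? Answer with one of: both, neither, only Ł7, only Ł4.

In Ł7: at x = 0, y = 0 the value is 0 — not a tautology.
In Ł4: at x = 0, y = 0 the value is 0 — not a tautology.

neither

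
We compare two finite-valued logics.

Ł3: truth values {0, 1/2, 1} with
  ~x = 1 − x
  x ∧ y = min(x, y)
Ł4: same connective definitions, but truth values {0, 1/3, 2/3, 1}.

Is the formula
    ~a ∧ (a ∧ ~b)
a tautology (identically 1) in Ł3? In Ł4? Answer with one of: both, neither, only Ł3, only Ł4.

neither

In Ł3: at a = 0, b = 0 the value is 0 — not a tautology.
In Ł4: at a = 0, b = 0 the value is 0 — not a tautology.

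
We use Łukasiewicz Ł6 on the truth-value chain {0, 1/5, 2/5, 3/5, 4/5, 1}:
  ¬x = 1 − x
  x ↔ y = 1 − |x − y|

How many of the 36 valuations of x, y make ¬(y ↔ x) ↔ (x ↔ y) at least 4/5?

14

value 4/5: 14 assignments (counts)
value 2/5: 14 assignments
value 0: 8 assignments
So 14 of the 36 assignments meet the threshold.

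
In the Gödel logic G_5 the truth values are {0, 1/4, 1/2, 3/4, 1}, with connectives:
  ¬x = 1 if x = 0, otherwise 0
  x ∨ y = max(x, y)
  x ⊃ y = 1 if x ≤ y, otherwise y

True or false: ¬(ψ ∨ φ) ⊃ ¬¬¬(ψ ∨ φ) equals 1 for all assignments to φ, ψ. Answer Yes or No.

Yes

At φ = 1/2, ψ = 1/4, for instance:
ψ ∨ φ = 1/4 ∨ 1/2 = 1/2
¬(ψ ∨ φ) = ¬1/2 = 0
¬¬(ψ ∨ φ) = ¬0 = 1
¬¬¬(ψ ∨ φ) = ¬1 = 0
¬(ψ ∨ φ) ⊃ ¬¬¬(ψ ∨ φ) = 0 ⊃ 0 = 1
and checking the remaining 24 assignments likewise gives ≥ 1 in every case.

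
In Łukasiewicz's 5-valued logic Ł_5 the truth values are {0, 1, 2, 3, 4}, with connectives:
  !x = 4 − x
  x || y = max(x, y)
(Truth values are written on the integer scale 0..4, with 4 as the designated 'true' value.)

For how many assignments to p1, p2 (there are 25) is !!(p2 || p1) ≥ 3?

16

value 4: 9 assignments (counts)
value 3: 7 assignments (counts)
value 2: 5 assignments
value 1: 3 assignments
value 0: 1 assignment
So 16 of the 25 assignments meet the threshold.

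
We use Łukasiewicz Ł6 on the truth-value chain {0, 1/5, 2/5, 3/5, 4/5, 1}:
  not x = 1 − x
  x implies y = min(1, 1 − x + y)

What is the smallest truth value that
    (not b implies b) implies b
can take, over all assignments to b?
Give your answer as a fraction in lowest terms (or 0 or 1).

Take b = 2/5:
not b = not 2/5 = 3/5
not b implies b = 3/5 implies 2/5 = 4/5
(not b implies b) implies b = 4/5 implies 2/5 = 3/5
No assignment yields a value below 3/5, so this is the minimum.

3/5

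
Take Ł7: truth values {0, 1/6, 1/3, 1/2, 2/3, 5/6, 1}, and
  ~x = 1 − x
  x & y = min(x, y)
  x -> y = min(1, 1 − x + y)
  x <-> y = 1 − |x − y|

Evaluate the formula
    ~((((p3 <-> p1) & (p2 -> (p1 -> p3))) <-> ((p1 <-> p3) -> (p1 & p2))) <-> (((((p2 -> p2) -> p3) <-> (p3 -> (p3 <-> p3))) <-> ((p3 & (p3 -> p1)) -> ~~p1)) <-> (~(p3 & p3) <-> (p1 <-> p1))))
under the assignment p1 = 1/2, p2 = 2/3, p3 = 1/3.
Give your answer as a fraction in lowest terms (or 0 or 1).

1/6

p3 <-> p1 = 1/3 <-> 1/2 = 5/6
p1 -> p3 = 1/2 -> 1/3 = 5/6
p2 -> (p1 -> p3) = 2/3 -> 5/6 = 1
(p3 <-> p1) & (p2 -> (p1 -> p3)) = 5/6 & 1 = 5/6
p1 <-> p3 = 1/2 <-> 1/3 = 5/6
p1 & p2 = 1/2 & 2/3 = 1/2
(p1 <-> p3) -> (p1 & p2) = 5/6 -> 1/2 = 2/3
((p3 <-> p1) & (p2 -> (p1 -> p3))) <-> ((p1 <-> p3) -> (p1 & p2)) = 5/6 <-> 2/3 = 5/6
p2 -> p2 = 2/3 -> 2/3 = 1
(p2 -> p2) -> p3 = 1 -> 1/3 = 1/3
p3 <-> p3 = 1/3 <-> 1/3 = 1
p3 -> (p3 <-> p3) = 1/3 -> 1 = 1
((p2 -> p2) -> p3) <-> (p3 -> (p3 <-> p3)) = 1/3 <-> 1 = 1/3
p3 -> p1 = 1/3 -> 1/2 = 1
p3 & (p3 -> p1) = 1/3 & 1 = 1/3
~p1 = ~1/2 = 1/2
~~p1 = ~1/2 = 1/2
(p3 & (p3 -> p1)) -> ~~p1 = 1/3 -> 1/2 = 1
(((p2 -> p2) -> p3) <-> (p3 -> (p3 <-> p3))) <-> ((p3 & (p3 -> p1)) -> ~~p1) = 1/3 <-> 1 = 1/3
p3 & p3 = 1/3 & 1/3 = 1/3
~(p3 & p3) = ~1/3 = 2/3
p1 <-> p1 = 1/2 <-> 1/2 = 1
~(p3 & p3) <-> (p1 <-> p1) = 2/3 <-> 1 = 2/3
((((p2 -> p2) -> p3) <-> (p3 -> (p3 <-> p3))) <-> ((p3 & (p3 -> p1)) -> ~~p1)) <-> (~(p3 & p3) <-> (p1 <-> p1)) = 1/3 <-> 2/3 = 2/3
(((p3 <-> p1) & (p2 -> (p1 -> p3))) <-> ((p1 <-> p3) -> (p1 & p2))) <-> (((((p2 -> p2) -> p3) <-> (p3 -> (p3 <-> p3))) <-> ((p3 & (p3 -> p1)) -> ~~p1)) <-> (~(p3 & p3) <-> (p1 <-> p1))) = 5/6 <-> 2/3 = 5/6
~((((p3 <-> p1) & (p2 -> (p1 -> p3))) <-> ((p1 <-> p3) -> (p1 & p2))) <-> (((((p2 -> p2) -> p3) <-> (p3 -> (p3 <-> p3))) <-> ((p3 & (p3 -> p1)) -> ~~p1)) <-> (~(p3 & p3) <-> (p1 <-> p1)))) = ~5/6 = 1/6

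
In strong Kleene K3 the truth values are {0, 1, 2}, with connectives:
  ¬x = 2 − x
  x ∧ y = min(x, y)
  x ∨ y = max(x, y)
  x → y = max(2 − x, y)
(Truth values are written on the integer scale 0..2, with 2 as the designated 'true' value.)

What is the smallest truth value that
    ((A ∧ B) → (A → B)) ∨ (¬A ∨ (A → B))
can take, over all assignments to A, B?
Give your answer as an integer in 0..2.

1

Take A = 1, B = 1:
A ∧ B = 1 ∧ 1 = 1
A → B = 1 → 1 = 1
(A ∧ B) → (A → B) = 1 → 1 = 1
¬A = ¬1 = 1
A → B = 1 → 1 = 1
¬A ∨ (A → B) = 1 ∨ 1 = 1
((A ∧ B) → (A → B)) ∨ (¬A ∨ (A → B)) = 1 ∨ 1 = 1
No assignment yields a value below 1, so this is the minimum.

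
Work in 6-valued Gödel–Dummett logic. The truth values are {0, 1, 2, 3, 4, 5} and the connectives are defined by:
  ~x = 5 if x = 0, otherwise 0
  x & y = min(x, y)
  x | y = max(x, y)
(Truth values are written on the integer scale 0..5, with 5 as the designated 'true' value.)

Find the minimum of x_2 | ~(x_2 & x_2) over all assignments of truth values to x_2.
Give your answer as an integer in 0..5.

1

Take x_2 = 1:
x_2 & x_2 = 1 & 1 = 1
~(x_2 & x_2) = ~1 = 0
x_2 | ~(x_2 & x_2) = 1 | 0 = 1
No assignment yields a value below 1, so this is the minimum.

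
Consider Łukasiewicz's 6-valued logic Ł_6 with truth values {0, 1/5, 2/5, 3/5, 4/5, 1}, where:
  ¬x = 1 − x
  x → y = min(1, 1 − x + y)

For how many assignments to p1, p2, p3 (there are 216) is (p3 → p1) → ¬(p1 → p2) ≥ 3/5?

value 1: 16 assignments (counts)
value 4/5: 28 assignments (counts)
value 3/5: 36 assignments (counts)
value 2/5: 40 assignments
value 1/5: 40 assignments
value 0: 56 assignments
So 80 of the 216 assignments meet the threshold.

80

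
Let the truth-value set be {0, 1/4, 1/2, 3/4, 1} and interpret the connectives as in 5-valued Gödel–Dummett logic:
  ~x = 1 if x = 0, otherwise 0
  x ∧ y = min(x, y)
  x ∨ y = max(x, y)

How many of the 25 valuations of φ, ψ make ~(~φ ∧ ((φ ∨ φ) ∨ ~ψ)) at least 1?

24

value 1: 24 assignments (counts)
value 0: 1 assignment
So 24 of the 25 assignments meet the threshold.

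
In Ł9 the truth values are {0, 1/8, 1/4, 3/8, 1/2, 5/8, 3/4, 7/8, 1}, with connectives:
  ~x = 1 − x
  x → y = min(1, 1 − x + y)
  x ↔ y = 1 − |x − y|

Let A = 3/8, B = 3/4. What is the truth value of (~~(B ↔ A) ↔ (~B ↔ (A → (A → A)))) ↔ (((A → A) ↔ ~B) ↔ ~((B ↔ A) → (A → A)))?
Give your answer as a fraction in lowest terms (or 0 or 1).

7/8

B ↔ A = 3/4 ↔ 3/8 = 5/8
~(B ↔ A) = ~5/8 = 3/8
~~(B ↔ A) = ~3/8 = 5/8
~B = ~3/4 = 1/4
A → A = 3/8 → 3/8 = 1
A → (A → A) = 3/8 → 1 = 1
~B ↔ (A → (A → A)) = 1/4 ↔ 1 = 1/4
~~(B ↔ A) ↔ (~B ↔ (A → (A → A))) = 5/8 ↔ 1/4 = 5/8
A → A = 3/8 → 3/8 = 1
~B = ~3/4 = 1/4
(A → A) ↔ ~B = 1 ↔ 1/4 = 1/4
B ↔ A = 3/4 ↔ 3/8 = 5/8
A → A = 3/8 → 3/8 = 1
(B ↔ A) → (A → A) = 5/8 → 1 = 1
~((B ↔ A) → (A → A)) = ~1 = 0
((A → A) ↔ ~B) ↔ ~((B ↔ A) → (A → A)) = 1/4 ↔ 0 = 3/4
(~~(B ↔ A) ↔ (~B ↔ (A → (A → A)))) ↔ (((A → A) ↔ ~B) ↔ ~((B ↔ A) → (A → A))) = 5/8 ↔ 3/4 = 7/8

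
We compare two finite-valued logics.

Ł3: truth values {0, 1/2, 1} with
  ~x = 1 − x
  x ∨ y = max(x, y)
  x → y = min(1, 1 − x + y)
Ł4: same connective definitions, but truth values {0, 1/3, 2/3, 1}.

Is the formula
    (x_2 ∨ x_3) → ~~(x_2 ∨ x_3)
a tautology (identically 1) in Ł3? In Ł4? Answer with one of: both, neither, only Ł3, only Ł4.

both

In Ł3: every assignment gives 1 — tautology.
In Ł4: every assignment gives 1 — tautology.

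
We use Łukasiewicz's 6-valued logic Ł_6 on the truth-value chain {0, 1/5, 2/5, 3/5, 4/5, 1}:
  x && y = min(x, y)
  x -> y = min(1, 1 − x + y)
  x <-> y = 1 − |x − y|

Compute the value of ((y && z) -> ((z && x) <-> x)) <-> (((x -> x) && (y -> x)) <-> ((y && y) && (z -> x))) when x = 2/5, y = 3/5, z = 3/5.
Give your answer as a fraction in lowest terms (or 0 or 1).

y && z = 3/5 && 3/5 = 3/5
z && x = 3/5 && 2/5 = 2/5
(z && x) <-> x = 2/5 <-> 2/5 = 1
(y && z) -> ((z && x) <-> x) = 3/5 -> 1 = 1
x -> x = 2/5 -> 2/5 = 1
y -> x = 3/5 -> 2/5 = 4/5
(x -> x) && (y -> x) = 1 && 4/5 = 4/5
y && y = 3/5 && 3/5 = 3/5
z -> x = 3/5 -> 2/5 = 4/5
(y && y) && (z -> x) = 3/5 && 4/5 = 3/5
((x -> x) && (y -> x)) <-> ((y && y) && (z -> x)) = 4/5 <-> 3/5 = 4/5
((y && z) -> ((z && x) <-> x)) <-> (((x -> x) && (y -> x)) <-> ((y && y) && (z -> x))) = 1 <-> 4/5 = 4/5

4/5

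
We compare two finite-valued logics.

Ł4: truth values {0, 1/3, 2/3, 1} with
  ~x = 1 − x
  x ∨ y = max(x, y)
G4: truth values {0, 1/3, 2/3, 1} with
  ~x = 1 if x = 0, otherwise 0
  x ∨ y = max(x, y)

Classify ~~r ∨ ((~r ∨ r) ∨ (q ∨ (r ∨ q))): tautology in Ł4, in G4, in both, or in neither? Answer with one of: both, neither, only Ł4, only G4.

In Ł4: at q = 0, r = 1/3 the value is 2/3 — not a tautology.
In G4: every assignment gives 1 — tautology.

only G4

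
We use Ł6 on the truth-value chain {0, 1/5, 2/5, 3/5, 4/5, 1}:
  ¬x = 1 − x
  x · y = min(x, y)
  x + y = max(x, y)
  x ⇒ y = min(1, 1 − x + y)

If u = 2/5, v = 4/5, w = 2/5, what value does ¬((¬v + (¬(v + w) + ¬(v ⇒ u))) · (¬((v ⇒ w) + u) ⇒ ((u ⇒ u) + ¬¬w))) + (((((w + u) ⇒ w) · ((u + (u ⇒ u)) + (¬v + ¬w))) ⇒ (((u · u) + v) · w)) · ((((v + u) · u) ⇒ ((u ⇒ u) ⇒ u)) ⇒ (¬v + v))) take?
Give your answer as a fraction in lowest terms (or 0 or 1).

3/5

¬v = ¬4/5 = 1/5
v + w = 4/5 + 2/5 = 4/5
¬(v + w) = ¬4/5 = 1/5
v ⇒ u = 4/5 ⇒ 2/5 = 3/5
¬(v ⇒ u) = ¬3/5 = 2/5
¬(v + w) + ¬(v ⇒ u) = 1/5 + 2/5 = 2/5
¬v + (¬(v + w) + ¬(v ⇒ u)) = 1/5 + 2/5 = 2/5
v ⇒ w = 4/5 ⇒ 2/5 = 3/5
(v ⇒ w) + u = 3/5 + 2/5 = 3/5
¬((v ⇒ w) + u) = ¬3/5 = 2/5
u ⇒ u = 2/5 ⇒ 2/5 = 1
¬w = ¬2/5 = 3/5
¬¬w = ¬3/5 = 2/5
(u ⇒ u) + ¬¬w = 1 + 2/5 = 1
¬((v ⇒ w) + u) ⇒ ((u ⇒ u) + ¬¬w) = 2/5 ⇒ 1 = 1
(¬v + (¬(v + w) + ¬(v ⇒ u))) · (¬((v ⇒ w) + u) ⇒ ((u ⇒ u) + ¬¬w)) = 2/5 · 1 = 2/5
¬((¬v + (¬(v + w) + ¬(v ⇒ u))) · (¬((v ⇒ w) + u) ⇒ ((u ⇒ u) + ¬¬w))) = ¬2/5 = 3/5
w + u = 2/5 + 2/5 = 2/5
(w + u) ⇒ w = 2/5 ⇒ 2/5 = 1
u ⇒ u = 2/5 ⇒ 2/5 = 1
u + (u ⇒ u) = 2/5 + 1 = 1
¬v = ¬4/5 = 1/5
¬w = ¬2/5 = 3/5
¬v + ¬w = 1/5 + 3/5 = 3/5
(u + (u ⇒ u)) + (¬v + ¬w) = 1 + 3/5 = 1
((w + u) ⇒ w) · ((u + (u ⇒ u)) + (¬v + ¬w)) = 1 · 1 = 1
u · u = 2/5 · 2/5 = 2/5
(u · u) + v = 2/5 + 4/5 = 4/5
((u · u) + v) · w = 4/5 · 2/5 = 2/5
(((w + u) ⇒ w) · ((u + (u ⇒ u)) + (¬v + ¬w))) ⇒ (((u · u) + v) · w) = 1 ⇒ 2/5 = 2/5
v + u = 4/5 + 2/5 = 4/5
(v + u) · u = 4/5 · 2/5 = 2/5
u ⇒ u = 2/5 ⇒ 2/5 = 1
(u ⇒ u) ⇒ u = 1 ⇒ 2/5 = 2/5
((v + u) · u) ⇒ ((u ⇒ u) ⇒ u) = 2/5 ⇒ 2/5 = 1
¬v = ¬4/5 = 1/5
¬v + v = 1/5 + 4/5 = 4/5
(((v + u) · u) ⇒ ((u ⇒ u) ⇒ u)) ⇒ (¬v + v) = 1 ⇒ 4/5 = 4/5
((((w + u) ⇒ w) · ((u + (u ⇒ u)) + (¬v + ¬w))) ⇒ (((u · u) + v) · w)) · ((((v + u) · u) ⇒ ((u ⇒ u) ⇒ u)) ⇒ (¬v + v)) = 2/5 · 4/5 = 2/5
¬((¬v + (¬(v + w) + ¬(v ⇒ u))) · (¬((v ⇒ w) + u) ⇒ ((u ⇒ u) + ¬¬w))) + (((((w + u) ⇒ w) · ((u + (u ⇒ u)) + (¬v + ¬w))) ⇒ (((u · u) + v) · w)) · ((((v + u) · u) ⇒ ((u ⇒ u) ⇒ u)) ⇒ (¬v + v))) = 3/5 + 2/5 = 3/5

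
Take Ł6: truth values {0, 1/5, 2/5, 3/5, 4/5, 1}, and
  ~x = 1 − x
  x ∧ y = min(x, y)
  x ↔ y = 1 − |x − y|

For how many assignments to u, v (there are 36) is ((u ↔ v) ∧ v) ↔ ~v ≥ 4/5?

value 1: 3 assignments (counts)
value 4/5: 13 assignments (counts)
value 3/5: 2 assignments
value 2/5: 10 assignments
value 1/5: 1 assignment
value 0: 7 assignments
So 16 of the 36 assignments meet the threshold.

16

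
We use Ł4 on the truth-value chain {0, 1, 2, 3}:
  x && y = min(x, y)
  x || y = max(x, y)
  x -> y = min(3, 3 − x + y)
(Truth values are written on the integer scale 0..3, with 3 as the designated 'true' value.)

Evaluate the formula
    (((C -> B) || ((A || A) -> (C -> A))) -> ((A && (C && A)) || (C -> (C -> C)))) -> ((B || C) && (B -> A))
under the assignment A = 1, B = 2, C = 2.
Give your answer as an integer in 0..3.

2

C -> B = 2 -> 2 = 3
A || A = 1 || 1 = 1
C -> A = 2 -> 1 = 2
(A || A) -> (C -> A) = 1 -> 2 = 3
(C -> B) || ((A || A) -> (C -> A)) = 3 || 3 = 3
C && A = 2 && 1 = 1
A && (C && A) = 1 && 1 = 1
C -> C = 2 -> 2 = 3
C -> (C -> C) = 2 -> 3 = 3
(A && (C && A)) || (C -> (C -> C)) = 1 || 3 = 3
((C -> B) || ((A || A) -> (C -> A))) -> ((A && (C && A)) || (C -> (C -> C))) = 3 -> 3 = 3
B || C = 2 || 2 = 2
B -> A = 2 -> 1 = 2
(B || C) && (B -> A) = 2 && 2 = 2
(((C -> B) || ((A || A) -> (C -> A))) -> ((A && (C && A)) || (C -> (C -> C)))) -> ((B || C) && (B -> A)) = 3 -> 2 = 2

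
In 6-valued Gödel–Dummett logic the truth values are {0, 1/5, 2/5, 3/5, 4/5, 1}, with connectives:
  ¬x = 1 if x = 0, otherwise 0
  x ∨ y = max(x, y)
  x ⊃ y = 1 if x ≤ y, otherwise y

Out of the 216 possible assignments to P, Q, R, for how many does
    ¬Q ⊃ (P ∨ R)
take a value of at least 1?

191

value 1: 191 assignments (counts)
value 4/5: 9 assignments
value 3/5: 7 assignments
value 2/5: 5 assignments
value 1/5: 3 assignments
value 0: 1 assignment
So 191 of the 216 assignments meet the threshold.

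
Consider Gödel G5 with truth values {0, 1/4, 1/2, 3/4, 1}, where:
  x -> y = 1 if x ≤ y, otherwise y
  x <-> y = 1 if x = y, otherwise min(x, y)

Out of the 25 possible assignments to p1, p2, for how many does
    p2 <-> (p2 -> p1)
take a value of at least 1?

value 1: 1 assignment (counts)
value 3/4: 3 assignments
value 1/2: 5 assignments
value 1/4: 7 assignments
value 0: 9 assignments
So 1 of the 25 assignments meets the threshold.

1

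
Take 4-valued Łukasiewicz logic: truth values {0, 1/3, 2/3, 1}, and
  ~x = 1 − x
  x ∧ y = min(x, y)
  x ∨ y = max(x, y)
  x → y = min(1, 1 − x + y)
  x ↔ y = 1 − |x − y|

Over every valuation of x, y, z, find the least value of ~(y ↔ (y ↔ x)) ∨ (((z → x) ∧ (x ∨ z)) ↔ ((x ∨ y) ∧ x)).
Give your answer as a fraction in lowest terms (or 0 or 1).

Take x = 0, y = 1/3, z = 1/3:
y ↔ x = 1/3 ↔ 0 = 2/3
y ↔ (y ↔ x) = 1/3 ↔ 2/3 = 2/3
~(y ↔ (y ↔ x)) = ~2/3 = 1/3
z → x = 1/3 → 0 = 2/3
x ∨ z = 0 ∨ 1/3 = 1/3
(z → x) ∧ (x ∨ z) = 2/3 ∧ 1/3 = 1/3
x ∨ y = 0 ∨ 1/3 = 1/3
(x ∨ y) ∧ x = 1/3 ∧ 0 = 0
((z → x) ∧ (x ∨ z)) ↔ ((x ∨ y) ∧ x) = 1/3 ↔ 0 = 2/3
~(y ↔ (y ↔ x)) ∨ (((z → x) ∧ (x ∨ z)) ↔ ((x ∨ y) ∧ x)) = 1/3 ∨ 2/3 = 2/3
No assignment yields a value below 2/3, so this is the minimum.

2/3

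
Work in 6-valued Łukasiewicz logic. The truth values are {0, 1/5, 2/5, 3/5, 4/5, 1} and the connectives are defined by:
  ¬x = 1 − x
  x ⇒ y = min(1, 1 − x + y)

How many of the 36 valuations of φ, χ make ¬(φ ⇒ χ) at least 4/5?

3

value 1: 1 assignment (counts)
value 4/5: 2 assignments (counts)
value 3/5: 3 assignments
value 2/5: 4 assignments
value 1/5: 5 assignments
value 0: 21 assignments
So 3 of the 36 assignments meet the threshold.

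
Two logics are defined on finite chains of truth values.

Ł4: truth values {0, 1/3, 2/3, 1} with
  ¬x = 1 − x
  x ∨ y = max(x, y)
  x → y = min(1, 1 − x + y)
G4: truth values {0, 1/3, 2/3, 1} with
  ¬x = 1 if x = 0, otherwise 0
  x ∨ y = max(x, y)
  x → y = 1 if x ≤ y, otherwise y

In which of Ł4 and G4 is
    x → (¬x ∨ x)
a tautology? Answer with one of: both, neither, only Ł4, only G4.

both

In Ł4: every assignment gives 1 — tautology.
In G4: every assignment gives 1 — tautology.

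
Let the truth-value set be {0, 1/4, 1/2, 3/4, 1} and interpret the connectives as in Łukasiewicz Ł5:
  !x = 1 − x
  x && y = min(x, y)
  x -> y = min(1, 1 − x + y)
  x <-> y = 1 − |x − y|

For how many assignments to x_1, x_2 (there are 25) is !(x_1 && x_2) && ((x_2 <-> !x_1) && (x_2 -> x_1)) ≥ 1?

value 1: 1 assignment (counts)
value 3/4: 5 assignments
value 1/2: 9 assignments
value 1/4: 7 assignments
value 0: 3 assignments
So 1 of the 25 assignments meets the threshold.

1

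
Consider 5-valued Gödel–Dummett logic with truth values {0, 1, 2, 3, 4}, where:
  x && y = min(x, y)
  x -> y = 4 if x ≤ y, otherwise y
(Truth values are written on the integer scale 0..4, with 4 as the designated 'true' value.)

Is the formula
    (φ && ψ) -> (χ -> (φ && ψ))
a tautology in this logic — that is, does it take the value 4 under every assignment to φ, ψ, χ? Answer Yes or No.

At φ = 4, ψ = 0, χ = 3, for instance:
φ && ψ = 4 && 0 = 0
χ -> (φ && ψ) = 3 -> 0 = 0
(φ && ψ) -> (χ -> (φ && ψ)) = 0 -> 0 = 4
and checking the remaining 124 assignments likewise gives ≥ 4 in every case.

Yes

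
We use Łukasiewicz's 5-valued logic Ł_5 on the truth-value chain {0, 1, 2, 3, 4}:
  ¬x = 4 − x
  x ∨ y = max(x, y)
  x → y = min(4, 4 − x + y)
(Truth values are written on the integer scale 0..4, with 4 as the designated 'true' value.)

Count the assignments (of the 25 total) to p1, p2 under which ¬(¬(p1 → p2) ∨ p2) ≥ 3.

5

value 4: 1 assignment (counts)
value 3: 4 assignments (counts)
value 2: 7 assignments
value 1: 7 assignments
value 0: 6 assignments
So 5 of the 25 assignments meet the threshold.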